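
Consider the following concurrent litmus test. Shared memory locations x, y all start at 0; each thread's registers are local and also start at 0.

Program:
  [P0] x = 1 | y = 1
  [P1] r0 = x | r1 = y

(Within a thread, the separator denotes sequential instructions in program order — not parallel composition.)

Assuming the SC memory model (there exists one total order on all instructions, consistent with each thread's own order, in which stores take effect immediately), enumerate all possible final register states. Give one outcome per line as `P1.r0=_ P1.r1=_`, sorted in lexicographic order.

outcome vector order: (P1.r0,P1.r1)
|SC outcomes| = 4

P1.r0=0 P1.r1=0
P1.r0=0 P1.r1=1
P1.r0=1 P1.r1=0
P1.r0=1 P1.r1=1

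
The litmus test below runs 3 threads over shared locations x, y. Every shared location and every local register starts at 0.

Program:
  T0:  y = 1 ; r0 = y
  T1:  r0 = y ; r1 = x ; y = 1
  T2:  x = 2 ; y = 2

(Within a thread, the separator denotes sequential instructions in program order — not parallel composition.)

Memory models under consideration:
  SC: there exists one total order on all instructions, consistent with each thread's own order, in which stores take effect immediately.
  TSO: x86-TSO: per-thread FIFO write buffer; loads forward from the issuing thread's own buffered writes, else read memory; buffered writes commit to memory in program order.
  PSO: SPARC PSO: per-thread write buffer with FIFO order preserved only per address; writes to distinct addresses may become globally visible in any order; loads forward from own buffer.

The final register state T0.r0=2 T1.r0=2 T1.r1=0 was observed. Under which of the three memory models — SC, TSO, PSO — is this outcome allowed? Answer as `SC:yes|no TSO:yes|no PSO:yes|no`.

SC:no TSO:no PSO:yes

outcome vector order: (T0.r0,T1.r0,T1.r1)
SC (10): (1,0,0) (1,0,2) (1,1,0) (1,1,2) (1,2,2) (2,0,0) (2,0,2) (2,1,0) (2,1,2) (2,2,2)
TSO (10): (1,0,0) (1,0,2) (1,1,0) (1,1,2) (1,2,2) (2,0,0) (2,0,2) (2,1,0) (2,1,2) (2,2,2)
PSO (12): (1,0,0) (1,0,2) (1,1,0) (1,1,2) (1,2,0) (1,2,2) (2,0,0) (2,0,2) (2,1,0) (2,1,2) (2,2,0) (2,2,2)
target (2,2,0) ∈ {PSO}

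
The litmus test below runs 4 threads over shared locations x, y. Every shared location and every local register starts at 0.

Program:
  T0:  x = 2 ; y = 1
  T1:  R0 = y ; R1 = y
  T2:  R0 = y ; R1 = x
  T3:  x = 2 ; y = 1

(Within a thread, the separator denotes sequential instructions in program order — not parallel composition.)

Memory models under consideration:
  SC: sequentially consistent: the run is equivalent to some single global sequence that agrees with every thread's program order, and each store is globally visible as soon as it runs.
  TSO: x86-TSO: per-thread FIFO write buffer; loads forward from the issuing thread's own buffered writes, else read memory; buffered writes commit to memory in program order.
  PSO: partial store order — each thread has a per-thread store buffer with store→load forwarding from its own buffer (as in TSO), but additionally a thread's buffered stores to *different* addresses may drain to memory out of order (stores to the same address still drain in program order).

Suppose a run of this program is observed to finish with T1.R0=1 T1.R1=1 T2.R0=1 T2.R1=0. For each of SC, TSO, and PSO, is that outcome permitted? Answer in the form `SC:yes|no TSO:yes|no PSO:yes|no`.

outcome vector order: (T1.R0,T1.R1,T2.R0,T2.R1)
SC (9): 0/0/0/0, 0/0/0/2, 0/0/1/2, 0/1/0/0, 0/1/0/2, 0/1/1/2, 1/1/0/0, 1/1/0/2, 1/1/1/2
TSO (9): 0/0/0/0, 0/0/0/2, 0/0/1/2, 0/1/0/0, 0/1/0/2, 0/1/1/2, 1/1/0/0, 1/1/0/2, 1/1/1/2
PSO (12): 0/0/0/0, 0/0/0/2, 0/0/1/0, 0/0/1/2, 0/1/0/0, 0/1/0/2, 0/1/1/0, 0/1/1/2, 1/1/0/0, 1/1/0/2, 1/1/1/0, 1/1/1/2
target 1/1/1/0 ∈ {PSO}

SC:no TSO:no PSO:yes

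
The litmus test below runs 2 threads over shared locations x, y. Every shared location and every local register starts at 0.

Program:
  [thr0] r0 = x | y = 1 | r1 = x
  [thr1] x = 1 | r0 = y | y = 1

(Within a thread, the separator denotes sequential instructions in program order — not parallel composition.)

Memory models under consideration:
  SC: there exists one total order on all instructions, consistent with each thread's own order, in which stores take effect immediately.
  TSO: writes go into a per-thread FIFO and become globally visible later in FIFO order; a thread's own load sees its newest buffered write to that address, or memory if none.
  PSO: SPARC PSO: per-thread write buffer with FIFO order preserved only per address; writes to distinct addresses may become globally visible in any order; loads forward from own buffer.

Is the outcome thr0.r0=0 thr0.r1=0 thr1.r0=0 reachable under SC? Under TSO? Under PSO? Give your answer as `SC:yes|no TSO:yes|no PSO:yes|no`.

outcome vector order: (thr0.r0,thr0.r1,thr1.r0)
SC (5): <0 0 1> <0 1 0> <0 1 1> <1 1 0> <1 1 1>
TSO (6): <0 0 0> <0 0 1> <0 1 0> <0 1 1> <1 1 0> <1 1 1>
PSO (6): <0 0 0> <0 0 1> <0 1 0> <0 1 1> <1 1 0> <1 1 1>
target <0 0 0> ∈ {TSO,PSO}

SC:no TSO:yes PSO:yes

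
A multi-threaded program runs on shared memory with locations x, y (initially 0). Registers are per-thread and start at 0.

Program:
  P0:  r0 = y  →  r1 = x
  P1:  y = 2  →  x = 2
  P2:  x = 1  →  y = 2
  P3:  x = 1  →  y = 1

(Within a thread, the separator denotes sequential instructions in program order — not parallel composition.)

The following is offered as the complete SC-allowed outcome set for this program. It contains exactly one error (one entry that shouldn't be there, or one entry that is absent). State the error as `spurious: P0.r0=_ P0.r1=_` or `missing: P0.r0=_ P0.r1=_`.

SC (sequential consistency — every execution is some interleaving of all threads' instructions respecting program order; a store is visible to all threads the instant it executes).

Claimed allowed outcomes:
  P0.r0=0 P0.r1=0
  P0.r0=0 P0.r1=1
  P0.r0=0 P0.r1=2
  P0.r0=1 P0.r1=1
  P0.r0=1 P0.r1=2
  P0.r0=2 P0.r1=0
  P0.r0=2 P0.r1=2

outcome vector order: (P0.r0,P0.r1)
SC: 8 outcomes — {00; 01; 02; 11; 12; 20; 21; 22}
SC∖claimed = {21}

missing: P0.r0=2 P0.r1=1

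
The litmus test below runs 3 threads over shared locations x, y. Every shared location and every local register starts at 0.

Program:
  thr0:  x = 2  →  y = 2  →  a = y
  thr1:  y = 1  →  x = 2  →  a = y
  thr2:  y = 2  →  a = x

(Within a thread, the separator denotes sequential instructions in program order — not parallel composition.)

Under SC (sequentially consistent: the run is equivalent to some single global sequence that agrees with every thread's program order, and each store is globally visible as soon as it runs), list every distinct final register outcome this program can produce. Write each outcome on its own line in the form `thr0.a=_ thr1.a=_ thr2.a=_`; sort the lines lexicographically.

outcome vector order: (thr0.a,thr1.a,thr2.a)
|SC outcomes| = 7

thr0.a=1 thr1.a=1 thr2.a=0
thr0.a=1 thr1.a=1 thr2.a=2
thr0.a=1 thr1.a=2 thr2.a=2
thr0.a=2 thr1.a=1 thr2.a=0
thr0.a=2 thr1.a=1 thr2.a=2
thr0.a=2 thr1.a=2 thr2.a=0
thr0.a=2 thr1.a=2 thr2.a=2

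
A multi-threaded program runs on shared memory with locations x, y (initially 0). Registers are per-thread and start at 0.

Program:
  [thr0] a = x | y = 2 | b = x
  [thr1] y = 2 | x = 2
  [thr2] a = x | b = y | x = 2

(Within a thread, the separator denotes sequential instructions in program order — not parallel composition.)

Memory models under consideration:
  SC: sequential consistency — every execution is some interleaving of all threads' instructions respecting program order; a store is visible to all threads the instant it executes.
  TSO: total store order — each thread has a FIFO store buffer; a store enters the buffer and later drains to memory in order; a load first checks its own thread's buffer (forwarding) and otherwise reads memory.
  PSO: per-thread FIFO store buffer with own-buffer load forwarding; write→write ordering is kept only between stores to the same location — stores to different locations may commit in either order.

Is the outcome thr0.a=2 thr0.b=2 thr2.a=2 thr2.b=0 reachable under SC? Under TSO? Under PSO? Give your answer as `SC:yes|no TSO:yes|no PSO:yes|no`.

outcome vector order: (thr0.a,thr0.b,thr2.a,thr2.b)
SC: 9 outcomes — {(0,0,0,0), (0,0,0,2), (0,0,2,2), (0,2,0,0), (0,2,0,2), (0,2,2,2), (2,2,0,0), (2,2,0,2), (2,2,2,2)}
TSO: 9 outcomes — {(0,0,0,0), (0,0,0,2), (0,0,2,2), (0,2,0,0), (0,2,0,2), (0,2,2,2), (2,2,0,0), (2,2,0,2), (2,2,2,2)}
PSO: 12 outcomes — {(0,0,0,0), (0,0,0,2), (0,0,2,0), (0,0,2,2), (0,2,0,0), (0,2,0,2), (0,2,2,0), (0,2,2,2), (2,2,0,0), (2,2,0,2), (2,2,2,0), (2,2,2,2)}
target (2,2,2,0) ∈ {PSO}

SC:no TSO:no PSO:yes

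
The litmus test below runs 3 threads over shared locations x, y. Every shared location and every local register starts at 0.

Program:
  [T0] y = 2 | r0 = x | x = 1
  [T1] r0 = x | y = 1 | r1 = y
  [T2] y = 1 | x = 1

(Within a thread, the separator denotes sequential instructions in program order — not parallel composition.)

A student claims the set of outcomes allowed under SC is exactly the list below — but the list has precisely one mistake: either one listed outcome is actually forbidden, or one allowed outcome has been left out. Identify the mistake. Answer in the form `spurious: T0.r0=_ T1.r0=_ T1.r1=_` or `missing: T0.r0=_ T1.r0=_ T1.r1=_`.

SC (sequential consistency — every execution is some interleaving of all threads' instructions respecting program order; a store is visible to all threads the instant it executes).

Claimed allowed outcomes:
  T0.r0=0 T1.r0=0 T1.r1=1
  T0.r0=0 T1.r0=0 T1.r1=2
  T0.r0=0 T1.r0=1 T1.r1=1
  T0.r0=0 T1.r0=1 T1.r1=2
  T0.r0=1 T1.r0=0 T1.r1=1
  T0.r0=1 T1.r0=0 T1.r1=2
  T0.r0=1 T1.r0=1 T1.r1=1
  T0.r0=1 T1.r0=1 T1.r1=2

spurious: T0.r0=0 T1.r0=1 T1.r1=2

outcome vector order: (T0.r0,T1.r0,T1.r1)
SC: 7 outcomes — {<0 0 1> <0 0 2> <0 1 1> <1 0 1> <1 0 2> <1 1 1> <1 1 2>}
claimed∖SC = {<0 1 2>}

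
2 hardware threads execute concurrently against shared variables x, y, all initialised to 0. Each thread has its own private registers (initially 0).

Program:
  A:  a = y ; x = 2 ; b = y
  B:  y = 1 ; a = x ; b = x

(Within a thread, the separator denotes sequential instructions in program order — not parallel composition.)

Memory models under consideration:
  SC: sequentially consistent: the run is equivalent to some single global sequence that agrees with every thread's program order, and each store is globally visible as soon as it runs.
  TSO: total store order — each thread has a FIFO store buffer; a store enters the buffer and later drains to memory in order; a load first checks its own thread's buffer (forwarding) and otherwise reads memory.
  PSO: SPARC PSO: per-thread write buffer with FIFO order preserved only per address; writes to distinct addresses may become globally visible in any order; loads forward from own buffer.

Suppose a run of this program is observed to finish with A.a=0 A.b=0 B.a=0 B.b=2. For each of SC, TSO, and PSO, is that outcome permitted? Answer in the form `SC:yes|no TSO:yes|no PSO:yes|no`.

outcome vector order: (A.a,A.b,B.a,B.b)
SC (7): (0,0,2,2), (0,1,0,0), (0,1,0,2), (0,1,2,2), (1,1,0,0), (1,1,0,2), (1,1,2,2)
TSO (9): (0,0,0,0), (0,0,0,2), (0,0,2,2), (0,1,0,0), (0,1,0,2), (0,1,2,2), (1,1,0,0), (1,1,0,2), (1,1,2,2)
PSO (9): (0,0,0,0), (0,0,0,2), (0,0,2,2), (0,1,0,0), (0,1,0,2), (0,1,2,2), (1,1,0,0), (1,1,0,2), (1,1,2,2)
target (0,0,0,2) ∈ {TSO,PSO}

SC:no TSO:yes PSO:yes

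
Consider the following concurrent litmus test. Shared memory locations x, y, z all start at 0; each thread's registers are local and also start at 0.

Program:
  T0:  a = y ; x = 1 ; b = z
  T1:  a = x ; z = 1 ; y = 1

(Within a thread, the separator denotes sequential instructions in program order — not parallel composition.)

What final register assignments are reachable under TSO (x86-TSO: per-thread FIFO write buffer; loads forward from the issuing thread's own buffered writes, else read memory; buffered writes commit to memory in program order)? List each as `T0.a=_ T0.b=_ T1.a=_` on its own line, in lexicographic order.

outcome vector order: (T0.a,T0.b,T1.a)
|TSO outcomes| = 5

T0.a=0 T0.b=0 T1.a=0
T0.a=0 T0.b=0 T1.a=1
T0.a=0 T0.b=1 T1.a=0
T0.a=0 T0.b=1 T1.a=1
T0.a=1 T0.b=1 T1.a=0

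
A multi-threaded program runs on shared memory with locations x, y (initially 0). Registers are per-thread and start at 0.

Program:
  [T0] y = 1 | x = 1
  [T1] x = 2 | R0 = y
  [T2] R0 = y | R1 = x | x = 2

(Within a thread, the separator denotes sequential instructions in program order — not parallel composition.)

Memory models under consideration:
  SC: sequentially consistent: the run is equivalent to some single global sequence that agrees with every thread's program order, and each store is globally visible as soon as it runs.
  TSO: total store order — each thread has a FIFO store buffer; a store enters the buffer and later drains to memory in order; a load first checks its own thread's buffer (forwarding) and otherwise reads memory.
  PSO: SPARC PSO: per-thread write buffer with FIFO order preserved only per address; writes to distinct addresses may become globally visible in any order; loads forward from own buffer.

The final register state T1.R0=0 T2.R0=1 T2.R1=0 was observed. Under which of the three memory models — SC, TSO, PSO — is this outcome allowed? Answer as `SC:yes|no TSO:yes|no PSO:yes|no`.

outcome vector order: (T1.R0,T2.R0,T2.R1)
[SC] allowed = {<0 0 0>, <0 0 1>, <0 0 2>, <0 1 1>, <0 1 2>, <1 0 0>, <1 0 1>, <1 0 2>, <1 1 0>, <1 1 1>, <1 1 2>}
[TSO] allowed = {<0 0 0>, <0 0 1>, <0 0 2>, <0 1 0>, <0 1 1>, <0 1 2>, <1 0 0>, <1 0 1>, <1 0 2>, <1 1 0>, <1 1 1>, <1 1 2>}
[PSO] allowed = {<0 0 0>, <0 0 1>, <0 0 2>, <0 1 0>, <0 1 1>, <0 1 2>, <1 0 0>, <1 0 1>, <1 0 2>, <1 1 0>, <1 1 1>, <1 1 2>}
target <0 1 0> ∈ {TSO,PSO}

SC:no TSO:yes PSO:yes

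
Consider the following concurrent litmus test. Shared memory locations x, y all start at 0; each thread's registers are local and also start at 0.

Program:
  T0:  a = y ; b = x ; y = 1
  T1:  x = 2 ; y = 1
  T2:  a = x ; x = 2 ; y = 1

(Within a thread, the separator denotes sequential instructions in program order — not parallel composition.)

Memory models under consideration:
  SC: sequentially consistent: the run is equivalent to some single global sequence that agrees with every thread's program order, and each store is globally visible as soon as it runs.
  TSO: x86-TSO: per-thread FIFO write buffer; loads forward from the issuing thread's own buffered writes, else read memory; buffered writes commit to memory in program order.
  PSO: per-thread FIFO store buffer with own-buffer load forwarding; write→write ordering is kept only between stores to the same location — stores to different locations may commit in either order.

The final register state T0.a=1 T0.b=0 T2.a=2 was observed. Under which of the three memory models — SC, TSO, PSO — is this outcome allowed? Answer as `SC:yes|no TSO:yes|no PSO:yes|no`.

outcome vector order: (T0.a,T0.b,T2.a)
SC (6): 0/0/0, 0/0/2, 0/2/0, 0/2/2, 1/2/0, 1/2/2
TSO (6): 0/0/0, 0/0/2, 0/2/0, 0/2/2, 1/2/0, 1/2/2
PSO (8): 0/0/0, 0/0/2, 0/2/0, 0/2/2, 1/0/0, 1/0/2, 1/2/0, 1/2/2
target 1/0/2 ∈ {PSO}

SC:no TSO:no PSO:yes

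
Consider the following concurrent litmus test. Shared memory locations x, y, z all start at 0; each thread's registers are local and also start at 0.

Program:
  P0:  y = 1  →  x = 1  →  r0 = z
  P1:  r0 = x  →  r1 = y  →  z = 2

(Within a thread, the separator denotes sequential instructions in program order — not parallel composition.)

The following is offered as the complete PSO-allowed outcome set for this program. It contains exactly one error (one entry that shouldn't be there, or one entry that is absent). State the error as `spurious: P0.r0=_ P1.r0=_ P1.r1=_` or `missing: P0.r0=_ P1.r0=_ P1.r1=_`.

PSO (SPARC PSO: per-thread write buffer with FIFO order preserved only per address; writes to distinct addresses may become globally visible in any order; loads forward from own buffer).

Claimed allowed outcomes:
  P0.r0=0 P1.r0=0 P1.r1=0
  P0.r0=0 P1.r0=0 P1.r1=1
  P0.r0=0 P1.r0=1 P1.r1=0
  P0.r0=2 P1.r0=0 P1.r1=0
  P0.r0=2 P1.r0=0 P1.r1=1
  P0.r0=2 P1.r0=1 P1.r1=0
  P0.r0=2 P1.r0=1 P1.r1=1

outcome vector order: (P0.r0,P1.r0,P1.r1)
PSO (8): 0/0/0 0/0/1 0/1/0 0/1/1 2/0/0 2/0/1 2/1/0 2/1/1
PSO∖claimed = {0/1/1}

missing: P0.r0=0 P1.r0=1 P1.r1=1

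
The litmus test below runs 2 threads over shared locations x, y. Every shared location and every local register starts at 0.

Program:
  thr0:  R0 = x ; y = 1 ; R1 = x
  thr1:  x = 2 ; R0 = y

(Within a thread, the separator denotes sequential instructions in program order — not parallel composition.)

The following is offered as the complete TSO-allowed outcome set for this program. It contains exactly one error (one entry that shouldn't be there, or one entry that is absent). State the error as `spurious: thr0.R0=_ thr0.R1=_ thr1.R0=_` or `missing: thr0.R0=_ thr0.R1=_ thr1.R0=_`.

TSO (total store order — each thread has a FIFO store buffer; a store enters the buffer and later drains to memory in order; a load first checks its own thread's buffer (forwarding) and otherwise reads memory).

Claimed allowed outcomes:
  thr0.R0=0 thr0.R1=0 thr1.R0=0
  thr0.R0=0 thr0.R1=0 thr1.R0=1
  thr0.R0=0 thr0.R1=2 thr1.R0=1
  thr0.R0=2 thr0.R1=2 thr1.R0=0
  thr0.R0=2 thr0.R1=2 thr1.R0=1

outcome vector order: (thr0.R0,thr0.R1,thr1.R0)
TSO: 6 outcomes — {(0,0,0); (0,0,1); (0,2,0); (0,2,1); (2,2,0); (2,2,1)}
TSO∖claimed = {(0,2,0)}

missing: thr0.R0=0 thr0.R1=2 thr1.R0=0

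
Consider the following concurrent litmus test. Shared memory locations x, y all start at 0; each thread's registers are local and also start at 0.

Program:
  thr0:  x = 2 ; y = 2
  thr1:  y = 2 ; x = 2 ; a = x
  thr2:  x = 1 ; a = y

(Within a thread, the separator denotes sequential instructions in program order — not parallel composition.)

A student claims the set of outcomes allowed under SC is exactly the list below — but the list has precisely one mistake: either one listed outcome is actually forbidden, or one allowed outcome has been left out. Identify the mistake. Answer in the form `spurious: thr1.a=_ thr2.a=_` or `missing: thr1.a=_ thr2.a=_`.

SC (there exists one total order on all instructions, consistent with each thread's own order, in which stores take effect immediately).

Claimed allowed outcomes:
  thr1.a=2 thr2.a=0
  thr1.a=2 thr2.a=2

missing: thr1.a=1 thr2.a=2

outcome vector order: (thr1.a,thr2.a)
SC: 3 outcomes — {(1,2); (2,0); (2,2)}
SC∖claimed = {(1,2)}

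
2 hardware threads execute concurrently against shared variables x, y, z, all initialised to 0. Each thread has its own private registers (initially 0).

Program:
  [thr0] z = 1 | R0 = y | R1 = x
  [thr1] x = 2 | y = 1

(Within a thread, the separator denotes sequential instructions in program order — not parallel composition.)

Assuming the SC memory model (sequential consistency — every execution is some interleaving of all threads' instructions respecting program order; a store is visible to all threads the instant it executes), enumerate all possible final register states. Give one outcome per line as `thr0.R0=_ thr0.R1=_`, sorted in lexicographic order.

thr0.R0=0 thr0.R1=0
thr0.R0=0 thr0.R1=2
thr0.R0=1 thr0.R1=2

outcome vector order: (thr0.R0,thr0.R1)
|SC outcomes| = 3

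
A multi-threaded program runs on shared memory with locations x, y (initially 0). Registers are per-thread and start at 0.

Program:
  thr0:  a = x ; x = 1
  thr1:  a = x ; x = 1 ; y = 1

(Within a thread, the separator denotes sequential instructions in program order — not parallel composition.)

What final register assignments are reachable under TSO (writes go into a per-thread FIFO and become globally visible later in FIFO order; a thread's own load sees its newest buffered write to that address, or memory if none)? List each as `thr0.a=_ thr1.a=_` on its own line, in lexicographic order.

thr0.a=0 thr1.a=0
thr0.a=0 thr1.a=1
thr0.a=1 thr1.a=0

outcome vector order: (thr0.a,thr1.a)
|TSO outcomes| = 3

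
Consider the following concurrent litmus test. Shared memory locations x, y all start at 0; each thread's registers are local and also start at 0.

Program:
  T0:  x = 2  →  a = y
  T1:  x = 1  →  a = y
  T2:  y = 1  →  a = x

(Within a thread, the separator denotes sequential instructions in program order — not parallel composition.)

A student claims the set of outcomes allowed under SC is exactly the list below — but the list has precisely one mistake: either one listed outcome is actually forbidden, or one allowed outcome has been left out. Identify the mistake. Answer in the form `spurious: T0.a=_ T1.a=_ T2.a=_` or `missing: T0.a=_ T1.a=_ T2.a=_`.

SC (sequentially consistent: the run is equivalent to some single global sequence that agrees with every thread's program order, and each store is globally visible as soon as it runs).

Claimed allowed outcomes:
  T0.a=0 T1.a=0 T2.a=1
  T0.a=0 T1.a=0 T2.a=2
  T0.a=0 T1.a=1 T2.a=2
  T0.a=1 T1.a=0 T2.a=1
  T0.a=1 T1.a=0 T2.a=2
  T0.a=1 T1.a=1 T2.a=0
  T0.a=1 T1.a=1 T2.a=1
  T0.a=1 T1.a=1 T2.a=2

outcome vector order: (T0.a,T1.a,T2.a)
[SC] allowed = {0/0/1 0/0/2 0/1/1 0/1/2 1/0/1 1/0/2 1/1/0 1/1/1 1/1/2}
SC∖claimed = {0/1/1}

missing: T0.a=0 T1.a=1 T2.a=1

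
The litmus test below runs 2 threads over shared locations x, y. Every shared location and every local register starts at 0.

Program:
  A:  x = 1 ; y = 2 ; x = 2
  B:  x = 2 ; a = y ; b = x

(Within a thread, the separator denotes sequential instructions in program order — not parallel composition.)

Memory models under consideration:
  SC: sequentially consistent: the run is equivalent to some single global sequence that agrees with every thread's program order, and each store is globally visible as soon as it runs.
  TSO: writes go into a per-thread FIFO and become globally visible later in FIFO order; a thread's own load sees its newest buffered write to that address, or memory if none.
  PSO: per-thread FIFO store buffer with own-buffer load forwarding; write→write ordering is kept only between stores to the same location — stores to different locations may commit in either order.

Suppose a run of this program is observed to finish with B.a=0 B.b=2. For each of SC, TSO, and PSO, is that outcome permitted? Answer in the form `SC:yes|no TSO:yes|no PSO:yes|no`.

outcome vector order: (B.a,B.b)
under SC → 01; 02; 21; 22
under TSO → 01; 02; 21; 22
under PSO → 01; 02; 21; 22
target 02 ∈ {SC,TSO,PSO}

SC:yes TSO:yes PSO:yes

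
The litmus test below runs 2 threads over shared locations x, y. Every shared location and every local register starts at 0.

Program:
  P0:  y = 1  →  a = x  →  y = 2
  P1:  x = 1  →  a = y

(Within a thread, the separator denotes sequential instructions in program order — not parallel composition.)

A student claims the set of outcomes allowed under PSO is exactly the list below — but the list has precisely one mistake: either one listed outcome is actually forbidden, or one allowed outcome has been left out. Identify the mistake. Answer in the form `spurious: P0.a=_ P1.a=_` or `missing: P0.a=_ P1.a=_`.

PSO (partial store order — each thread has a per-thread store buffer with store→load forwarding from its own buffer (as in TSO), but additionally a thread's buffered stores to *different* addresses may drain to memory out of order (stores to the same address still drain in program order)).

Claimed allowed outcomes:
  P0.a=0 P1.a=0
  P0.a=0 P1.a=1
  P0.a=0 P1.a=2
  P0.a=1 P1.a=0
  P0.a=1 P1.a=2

missing: P0.a=1 P1.a=1

outcome vector order: (P0.a,P1.a)
PSO (6): <0 0>, <0 1>, <0 2>, <1 0>, <1 1>, <1 2>
PSO∖claimed = {<1 1>}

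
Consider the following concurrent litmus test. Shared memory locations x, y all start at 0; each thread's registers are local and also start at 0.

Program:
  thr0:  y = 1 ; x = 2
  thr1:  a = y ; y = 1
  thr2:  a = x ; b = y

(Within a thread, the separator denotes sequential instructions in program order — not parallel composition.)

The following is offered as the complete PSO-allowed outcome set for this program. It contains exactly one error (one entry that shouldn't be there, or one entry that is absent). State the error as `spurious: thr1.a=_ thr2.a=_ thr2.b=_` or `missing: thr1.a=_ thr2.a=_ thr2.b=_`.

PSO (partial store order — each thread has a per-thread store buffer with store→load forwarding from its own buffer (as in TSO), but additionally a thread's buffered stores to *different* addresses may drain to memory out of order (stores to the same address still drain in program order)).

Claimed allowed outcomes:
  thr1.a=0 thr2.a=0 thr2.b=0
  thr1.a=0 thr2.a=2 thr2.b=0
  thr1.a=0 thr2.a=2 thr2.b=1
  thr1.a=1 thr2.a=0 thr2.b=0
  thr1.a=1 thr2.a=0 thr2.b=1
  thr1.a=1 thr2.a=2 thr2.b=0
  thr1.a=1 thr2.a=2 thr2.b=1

missing: thr1.a=0 thr2.a=0 thr2.b=1

outcome vector order: (thr1.a,thr2.a,thr2.b)
PSO (8): <0 0 0>; <0 0 1>; <0 2 0>; <0 2 1>; <1 0 0>; <1 0 1>; <1 2 0>; <1 2 1>
PSO∖claimed = {<0 0 1>}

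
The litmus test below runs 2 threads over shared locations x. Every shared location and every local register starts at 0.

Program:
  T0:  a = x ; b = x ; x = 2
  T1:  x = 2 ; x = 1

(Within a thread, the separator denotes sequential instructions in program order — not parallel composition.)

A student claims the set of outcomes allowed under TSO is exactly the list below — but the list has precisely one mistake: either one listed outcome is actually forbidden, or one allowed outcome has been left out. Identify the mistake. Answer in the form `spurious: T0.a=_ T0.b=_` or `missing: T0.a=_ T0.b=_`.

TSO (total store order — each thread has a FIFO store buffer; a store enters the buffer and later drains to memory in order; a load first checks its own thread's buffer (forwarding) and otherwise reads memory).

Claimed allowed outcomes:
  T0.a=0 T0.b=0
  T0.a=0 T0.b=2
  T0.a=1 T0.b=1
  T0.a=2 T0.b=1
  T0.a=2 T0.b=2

missing: T0.a=0 T0.b=1

outcome vector order: (T0.a,T0.b)
[TSO] allowed = {<0 0>, <0 1>, <0 2>, <1 1>, <2 1>, <2 2>}
TSO∖claimed = {<0 1>}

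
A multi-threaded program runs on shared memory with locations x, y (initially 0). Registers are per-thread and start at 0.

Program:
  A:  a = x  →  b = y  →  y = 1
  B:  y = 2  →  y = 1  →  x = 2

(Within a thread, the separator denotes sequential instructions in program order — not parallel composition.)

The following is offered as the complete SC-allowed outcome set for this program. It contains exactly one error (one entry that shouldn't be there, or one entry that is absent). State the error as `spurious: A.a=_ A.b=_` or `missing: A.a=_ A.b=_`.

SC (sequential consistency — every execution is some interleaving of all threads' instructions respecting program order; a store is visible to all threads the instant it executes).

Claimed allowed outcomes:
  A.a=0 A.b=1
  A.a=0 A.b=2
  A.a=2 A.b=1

missing: A.a=0 A.b=0

outcome vector order: (A.a,A.b)
[SC] allowed = {(0,0) (0,1) (0,2) (2,1)}
SC∖claimed = {(0,0)}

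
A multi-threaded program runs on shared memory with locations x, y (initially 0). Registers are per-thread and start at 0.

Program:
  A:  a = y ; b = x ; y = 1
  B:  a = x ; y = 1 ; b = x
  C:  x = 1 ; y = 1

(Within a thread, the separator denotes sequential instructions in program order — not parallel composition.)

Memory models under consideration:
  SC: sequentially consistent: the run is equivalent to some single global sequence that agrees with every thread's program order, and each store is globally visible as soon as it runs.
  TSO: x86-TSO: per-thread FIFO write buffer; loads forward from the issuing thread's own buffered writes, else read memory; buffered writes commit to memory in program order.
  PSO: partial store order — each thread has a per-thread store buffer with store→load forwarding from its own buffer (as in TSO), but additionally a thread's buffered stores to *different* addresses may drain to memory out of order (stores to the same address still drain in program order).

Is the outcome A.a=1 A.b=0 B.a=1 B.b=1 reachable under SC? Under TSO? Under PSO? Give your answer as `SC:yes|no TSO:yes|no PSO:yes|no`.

outcome vector order: (A.a,A.b,B.a,B.b)
SC: 11 outcomes — {0000 0001 0011 0100 0101 0111 1000 1001 1100 1101 1111}
TSO: 11 outcomes — {0000 0001 0011 0100 0101 0111 1000 1001 1100 1101 1111}
PSO: 12 outcomes — {0000 0001 0011 0100 0101 0111 1000 1001 1011 1100 1101 1111}
target 1011 ∈ {PSO}

SC:no TSO:no PSO:yes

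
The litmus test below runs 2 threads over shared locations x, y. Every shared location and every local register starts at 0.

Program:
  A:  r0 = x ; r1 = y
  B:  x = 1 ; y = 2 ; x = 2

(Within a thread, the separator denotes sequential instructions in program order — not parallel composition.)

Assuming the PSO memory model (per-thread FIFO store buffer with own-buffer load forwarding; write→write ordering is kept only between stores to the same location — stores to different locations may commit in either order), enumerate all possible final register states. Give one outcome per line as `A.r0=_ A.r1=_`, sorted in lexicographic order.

outcome vector order: (A.r0,A.r1)
|PSO outcomes| = 6

A.r0=0 A.r1=0
A.r0=0 A.r1=2
A.r0=1 A.r1=0
A.r0=1 A.r1=2
A.r0=2 A.r1=0
A.r0=2 A.r1=2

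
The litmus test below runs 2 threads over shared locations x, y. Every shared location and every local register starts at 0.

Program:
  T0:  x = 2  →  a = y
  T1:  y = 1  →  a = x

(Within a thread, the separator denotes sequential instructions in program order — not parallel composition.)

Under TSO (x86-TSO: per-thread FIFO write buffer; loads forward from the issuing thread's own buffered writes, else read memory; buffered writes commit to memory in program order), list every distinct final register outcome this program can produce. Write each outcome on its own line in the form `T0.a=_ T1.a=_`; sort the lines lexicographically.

T0.a=0 T1.a=0
T0.a=0 T1.a=2
T0.a=1 T1.a=0
T0.a=1 T1.a=2

outcome vector order: (T0.a,T1.a)
|TSO outcomes| = 4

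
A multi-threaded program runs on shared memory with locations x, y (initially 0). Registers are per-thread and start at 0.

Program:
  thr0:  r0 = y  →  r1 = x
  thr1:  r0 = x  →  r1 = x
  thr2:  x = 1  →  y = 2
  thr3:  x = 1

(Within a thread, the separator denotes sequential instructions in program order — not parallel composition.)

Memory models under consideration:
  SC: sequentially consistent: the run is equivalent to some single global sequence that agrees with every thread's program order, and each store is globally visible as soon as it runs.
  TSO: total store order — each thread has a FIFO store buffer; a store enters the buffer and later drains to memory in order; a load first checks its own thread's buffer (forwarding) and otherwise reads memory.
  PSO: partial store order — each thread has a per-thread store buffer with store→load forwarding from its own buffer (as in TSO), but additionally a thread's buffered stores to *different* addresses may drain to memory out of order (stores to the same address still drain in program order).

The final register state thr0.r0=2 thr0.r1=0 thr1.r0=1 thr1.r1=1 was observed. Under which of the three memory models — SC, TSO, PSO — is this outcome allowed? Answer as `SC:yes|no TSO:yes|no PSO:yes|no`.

SC:no TSO:no PSO:yes

outcome vector order: (thr0.r0,thr0.r1,thr1.r0,thr1.r1)
under SC → (0,0,0,0), (0,0,0,1), (0,0,1,1), (0,1,0,0), (0,1,0,1), (0,1,1,1), (2,1,0,0), (2,1,0,1), (2,1,1,1)
under TSO → (0,0,0,0), (0,0,0,1), (0,0,1,1), (0,1,0,0), (0,1,0,1), (0,1,1,1), (2,1,0,0), (2,1,0,1), (2,1,1,1)
under PSO → (0,0,0,0), (0,0,0,1), (0,0,1,1), (0,1,0,0), (0,1,0,1), (0,1,1,1), (2,0,0,0), (2,0,0,1), (2,0,1,1), (2,1,0,0), (2,1,0,1), (2,1,1,1)
target (2,0,1,1) ∈ {PSO}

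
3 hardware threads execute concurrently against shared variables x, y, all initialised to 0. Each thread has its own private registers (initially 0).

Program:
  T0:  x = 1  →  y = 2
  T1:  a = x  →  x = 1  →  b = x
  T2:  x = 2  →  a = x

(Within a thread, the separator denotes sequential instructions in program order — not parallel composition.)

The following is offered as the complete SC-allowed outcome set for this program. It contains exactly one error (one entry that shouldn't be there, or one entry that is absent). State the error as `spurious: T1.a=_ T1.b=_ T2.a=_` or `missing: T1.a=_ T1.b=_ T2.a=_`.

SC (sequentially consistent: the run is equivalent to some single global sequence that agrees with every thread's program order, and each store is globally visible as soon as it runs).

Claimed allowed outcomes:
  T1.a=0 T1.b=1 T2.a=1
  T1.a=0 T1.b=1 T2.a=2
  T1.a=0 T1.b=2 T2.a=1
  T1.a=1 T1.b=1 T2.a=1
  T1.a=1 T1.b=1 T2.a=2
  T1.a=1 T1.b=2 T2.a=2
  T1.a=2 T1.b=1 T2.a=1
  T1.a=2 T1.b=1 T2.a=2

missing: T1.a=0 T1.b=2 T2.a=2

outcome vector order: (T1.a,T1.b,T2.a)
SC (9): <0 1 1>, <0 1 2>, <0 2 1>, <0 2 2>, <1 1 1>, <1 1 2>, <1 2 2>, <2 1 1>, <2 1 2>
SC∖claimed = {<0 2 2>}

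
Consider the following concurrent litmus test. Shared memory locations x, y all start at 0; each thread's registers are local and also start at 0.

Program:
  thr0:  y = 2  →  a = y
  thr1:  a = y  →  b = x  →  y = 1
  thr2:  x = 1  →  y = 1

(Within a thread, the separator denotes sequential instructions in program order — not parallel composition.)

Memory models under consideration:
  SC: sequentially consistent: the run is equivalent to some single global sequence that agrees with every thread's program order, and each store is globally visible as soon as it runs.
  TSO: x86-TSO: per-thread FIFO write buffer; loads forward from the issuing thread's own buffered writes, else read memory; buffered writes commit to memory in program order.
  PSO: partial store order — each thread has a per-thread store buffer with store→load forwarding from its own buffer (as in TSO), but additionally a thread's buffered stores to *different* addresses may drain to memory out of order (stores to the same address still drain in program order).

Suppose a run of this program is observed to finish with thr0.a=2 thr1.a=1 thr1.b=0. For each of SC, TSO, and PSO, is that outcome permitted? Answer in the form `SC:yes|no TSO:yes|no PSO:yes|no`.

outcome vector order: (thr0.a,thr1.a,thr1.b)
SC (10): <1 0 0>, <1 0 1>, <1 1 1>, <1 2 0>, <1 2 1>, <2 0 0>, <2 0 1>, <2 1 1>, <2 2 0>, <2 2 1>
TSO (10): <1 0 0>, <1 0 1>, <1 1 1>, <1 2 0>, <1 2 1>, <2 0 0>, <2 0 1>, <2 1 1>, <2 2 0>, <2 2 1>
PSO (12): <1 0 0>, <1 0 1>, <1 1 0>, <1 1 1>, <1 2 0>, <1 2 1>, <2 0 0>, <2 0 1>, <2 1 0>, <2 1 1>, <2 2 0>, <2 2 1>
target <2 1 0> ∈ {PSO}

SC:no TSO:no PSO:yes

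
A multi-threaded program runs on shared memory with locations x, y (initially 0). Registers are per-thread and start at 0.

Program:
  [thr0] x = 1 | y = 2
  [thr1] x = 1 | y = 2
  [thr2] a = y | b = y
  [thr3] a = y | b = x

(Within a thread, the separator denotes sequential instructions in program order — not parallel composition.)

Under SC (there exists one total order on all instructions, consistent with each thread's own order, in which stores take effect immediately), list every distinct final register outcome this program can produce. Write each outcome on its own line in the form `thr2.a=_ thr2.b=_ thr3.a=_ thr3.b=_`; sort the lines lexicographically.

thr2.a=0 thr2.b=0 thr3.a=0 thr3.b=0
thr2.a=0 thr2.b=0 thr3.a=0 thr3.b=1
thr2.a=0 thr2.b=0 thr3.a=2 thr3.b=1
thr2.a=0 thr2.b=2 thr3.a=0 thr3.b=0
thr2.a=0 thr2.b=2 thr3.a=0 thr3.b=1
thr2.a=0 thr2.b=2 thr3.a=2 thr3.b=1
thr2.a=2 thr2.b=2 thr3.a=0 thr3.b=0
thr2.a=2 thr2.b=2 thr3.a=0 thr3.b=1
thr2.a=2 thr2.b=2 thr3.a=2 thr3.b=1

outcome vector order: (thr2.a,thr2.b,thr3.a,thr3.b)
|SC outcomes| = 9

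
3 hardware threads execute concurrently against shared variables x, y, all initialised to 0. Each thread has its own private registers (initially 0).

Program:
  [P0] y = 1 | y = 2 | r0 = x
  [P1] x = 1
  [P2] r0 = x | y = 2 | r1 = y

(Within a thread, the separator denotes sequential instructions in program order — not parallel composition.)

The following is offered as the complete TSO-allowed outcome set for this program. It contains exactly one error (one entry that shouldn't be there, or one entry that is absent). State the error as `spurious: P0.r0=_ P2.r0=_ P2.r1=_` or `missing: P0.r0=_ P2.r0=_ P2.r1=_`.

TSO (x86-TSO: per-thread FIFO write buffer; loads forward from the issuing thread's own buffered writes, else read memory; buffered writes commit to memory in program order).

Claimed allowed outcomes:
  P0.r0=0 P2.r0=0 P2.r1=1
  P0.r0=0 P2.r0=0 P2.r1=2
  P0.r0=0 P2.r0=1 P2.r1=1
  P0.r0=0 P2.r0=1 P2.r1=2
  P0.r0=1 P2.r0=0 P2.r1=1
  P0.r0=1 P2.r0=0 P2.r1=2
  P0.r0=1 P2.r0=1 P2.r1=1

missing: P0.r0=1 P2.r0=1 P2.r1=2

outcome vector order: (P0.r0,P2.r0,P2.r1)
TSO: 8 outcomes — {0/0/1, 0/0/2, 0/1/1, 0/1/2, 1/0/1, 1/0/2, 1/1/1, 1/1/2}
TSO∖claimed = {1/1/2}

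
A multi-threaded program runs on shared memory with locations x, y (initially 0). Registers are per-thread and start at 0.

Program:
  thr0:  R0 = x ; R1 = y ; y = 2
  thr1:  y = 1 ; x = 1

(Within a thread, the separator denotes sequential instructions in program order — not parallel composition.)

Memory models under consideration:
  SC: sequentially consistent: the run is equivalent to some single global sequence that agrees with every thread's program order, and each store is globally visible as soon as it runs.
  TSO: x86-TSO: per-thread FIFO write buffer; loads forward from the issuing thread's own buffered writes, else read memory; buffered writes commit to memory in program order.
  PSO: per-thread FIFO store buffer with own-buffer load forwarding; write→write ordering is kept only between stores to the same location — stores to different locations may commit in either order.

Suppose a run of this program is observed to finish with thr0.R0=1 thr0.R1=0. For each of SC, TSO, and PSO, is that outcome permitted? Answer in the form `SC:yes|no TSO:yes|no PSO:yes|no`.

SC:no TSO:no PSO:yes

outcome vector order: (thr0.R0,thr0.R1)
SC: 3 outcomes — {<0 0>, <0 1>, <1 1>}
TSO: 3 outcomes — {<0 0>, <0 1>, <1 1>}
PSO: 4 outcomes — {<0 0>, <0 1>, <1 0>, <1 1>}
target <1 0> ∈ {PSO}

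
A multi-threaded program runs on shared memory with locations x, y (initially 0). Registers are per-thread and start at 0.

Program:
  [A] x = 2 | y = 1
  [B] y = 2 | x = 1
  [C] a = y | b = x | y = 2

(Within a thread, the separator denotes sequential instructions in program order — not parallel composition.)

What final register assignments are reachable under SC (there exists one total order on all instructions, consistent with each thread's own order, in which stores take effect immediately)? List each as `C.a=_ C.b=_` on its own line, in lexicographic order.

C.a=0 C.b=0
C.a=0 C.b=1
C.a=0 C.b=2
C.a=1 C.b=1
C.a=1 C.b=2
C.a=2 C.b=0
C.a=2 C.b=1
C.a=2 C.b=2

outcome vector order: (C.a,C.b)
|SC outcomes| = 8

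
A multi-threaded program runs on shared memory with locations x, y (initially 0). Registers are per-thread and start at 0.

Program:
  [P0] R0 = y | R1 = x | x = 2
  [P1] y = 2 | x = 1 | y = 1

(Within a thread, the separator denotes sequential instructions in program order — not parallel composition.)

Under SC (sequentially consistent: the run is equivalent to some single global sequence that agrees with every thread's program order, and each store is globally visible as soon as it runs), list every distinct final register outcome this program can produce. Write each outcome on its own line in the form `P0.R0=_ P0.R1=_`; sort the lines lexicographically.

outcome vector order: (P0.R0,P0.R1)
|SC outcomes| = 5

P0.R0=0 P0.R1=0
P0.R0=0 P0.R1=1
P0.R0=1 P0.R1=1
P0.R0=2 P0.R1=0
P0.R0=2 P0.R1=1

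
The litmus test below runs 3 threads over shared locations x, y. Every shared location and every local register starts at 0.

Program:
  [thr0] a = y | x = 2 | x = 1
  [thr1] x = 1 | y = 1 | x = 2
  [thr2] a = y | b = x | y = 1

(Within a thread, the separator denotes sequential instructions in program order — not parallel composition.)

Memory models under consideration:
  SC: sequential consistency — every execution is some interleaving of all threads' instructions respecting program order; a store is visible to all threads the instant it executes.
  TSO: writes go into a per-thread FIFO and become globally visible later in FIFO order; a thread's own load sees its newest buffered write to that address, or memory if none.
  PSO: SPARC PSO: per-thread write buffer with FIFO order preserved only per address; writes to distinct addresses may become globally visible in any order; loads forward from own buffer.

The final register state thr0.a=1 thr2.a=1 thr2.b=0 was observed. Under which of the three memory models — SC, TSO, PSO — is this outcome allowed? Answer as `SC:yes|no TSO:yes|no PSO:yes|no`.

SC:no TSO:no PSO:yes

outcome vector order: (thr0.a,thr2.a,thr2.b)
[SC] allowed = {000 001 002 011 012 100 101 102 111 112}
[TSO] allowed = {000 001 002 011 012 100 101 102 111 112}
[PSO] allowed = {000 001 002 010 011 012 100 101 102 110 111 112}
target 110 ∈ {PSO}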